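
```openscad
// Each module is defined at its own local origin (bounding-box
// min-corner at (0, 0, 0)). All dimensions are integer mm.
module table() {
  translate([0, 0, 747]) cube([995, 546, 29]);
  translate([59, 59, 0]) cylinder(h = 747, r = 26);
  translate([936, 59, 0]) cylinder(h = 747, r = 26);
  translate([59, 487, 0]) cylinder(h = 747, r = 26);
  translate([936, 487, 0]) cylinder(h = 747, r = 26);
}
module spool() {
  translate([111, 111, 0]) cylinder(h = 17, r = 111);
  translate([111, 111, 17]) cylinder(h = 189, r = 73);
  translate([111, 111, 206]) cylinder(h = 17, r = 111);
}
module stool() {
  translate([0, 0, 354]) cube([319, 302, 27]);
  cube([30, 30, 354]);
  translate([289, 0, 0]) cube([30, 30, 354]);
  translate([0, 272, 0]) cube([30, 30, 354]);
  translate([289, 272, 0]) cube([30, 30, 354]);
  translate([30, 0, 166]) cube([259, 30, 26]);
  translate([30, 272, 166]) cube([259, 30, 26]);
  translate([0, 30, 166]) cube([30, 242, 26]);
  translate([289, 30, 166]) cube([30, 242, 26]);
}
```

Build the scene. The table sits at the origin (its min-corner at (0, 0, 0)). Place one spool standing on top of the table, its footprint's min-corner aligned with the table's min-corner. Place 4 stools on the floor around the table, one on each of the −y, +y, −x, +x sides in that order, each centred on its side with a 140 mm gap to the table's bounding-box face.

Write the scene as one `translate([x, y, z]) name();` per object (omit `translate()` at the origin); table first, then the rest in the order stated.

table();
translate([0, 0, 776]) spool();
translate([338, -442, 0]) stool();
translate([338, 686, 0]) stool();
translate([-459, 122, 0]) stool();
translate([1135, 122, 0]) stool();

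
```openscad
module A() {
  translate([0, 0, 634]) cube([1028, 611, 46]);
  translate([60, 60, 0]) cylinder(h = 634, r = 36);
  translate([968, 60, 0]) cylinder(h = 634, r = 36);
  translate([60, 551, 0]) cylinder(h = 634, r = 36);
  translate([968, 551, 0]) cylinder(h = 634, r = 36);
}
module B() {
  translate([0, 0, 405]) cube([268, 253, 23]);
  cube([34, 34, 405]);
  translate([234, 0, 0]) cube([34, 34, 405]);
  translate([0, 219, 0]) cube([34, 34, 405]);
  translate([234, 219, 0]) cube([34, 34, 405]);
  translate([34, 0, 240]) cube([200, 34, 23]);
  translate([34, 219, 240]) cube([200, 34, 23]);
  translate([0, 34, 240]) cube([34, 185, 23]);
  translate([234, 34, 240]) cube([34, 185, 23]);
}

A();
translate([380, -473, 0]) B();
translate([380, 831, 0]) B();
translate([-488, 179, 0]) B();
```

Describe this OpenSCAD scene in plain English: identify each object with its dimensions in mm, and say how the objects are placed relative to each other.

A is a rectangular dining table. The top is 1028×611×46 mm with its upper surface at z = 680 mm. It stands on four round legs of 72 mm diameter, each leg's bounding box inset 24 mm from the nearest pair of top edges, running from the floor to the underside of the top.

B is a simple wooden stool: a rectangular seat 268 mm (x) by 253 mm (y), 23 mm thick, top face at z = 428 mm, on four square legs, each 34×34 mm in cross-section. The legs rest on z = 0, each flush with a corner of the seat. Four stretchers, 34 mm wide and 23 mm tall, connect adjacent legs with their undersides at z = 240 mm, each running between the inner faces of the legs it joins and aligned with the legs' outer faces on the other axis.

Three stools sit around the table at the −y, +y, −x sides.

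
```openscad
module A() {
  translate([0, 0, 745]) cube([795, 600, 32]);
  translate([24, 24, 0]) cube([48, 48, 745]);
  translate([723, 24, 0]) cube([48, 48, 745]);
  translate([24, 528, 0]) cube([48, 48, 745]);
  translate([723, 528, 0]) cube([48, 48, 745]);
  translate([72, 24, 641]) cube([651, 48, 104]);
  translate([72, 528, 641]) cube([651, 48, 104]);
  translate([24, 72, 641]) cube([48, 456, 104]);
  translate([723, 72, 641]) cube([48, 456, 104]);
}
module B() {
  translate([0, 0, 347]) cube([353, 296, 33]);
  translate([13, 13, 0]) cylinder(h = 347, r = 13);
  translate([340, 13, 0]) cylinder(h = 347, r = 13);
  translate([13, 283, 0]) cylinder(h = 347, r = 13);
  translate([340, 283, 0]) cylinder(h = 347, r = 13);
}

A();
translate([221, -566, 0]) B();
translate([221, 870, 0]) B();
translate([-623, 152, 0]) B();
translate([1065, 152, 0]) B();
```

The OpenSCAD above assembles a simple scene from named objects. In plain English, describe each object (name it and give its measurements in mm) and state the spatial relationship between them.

A is a rectangular dining table. The top is 795×600×32 mm with its upper surface at z = 777 mm. It stands on four 48×48 mm square legs, each inset 24 mm from the nearest pair of top edges, running from the floor to the underside of the top. Four apron rails, 48 mm thick and 104 mm tall, run between adjacent legs with their top edges flush with the underside of the top and their outer faces flush with the legs' outer faces.

B is a four-legged stool. The seat is 353×296 mm, 33 mm thick, top at z = 380 mm. It stands on four round legs, each 26 mm in diameter, from z = 0 to the seat underside, each leg's axis is inset half a diameter from the nearest pair of seat edges (so the leg's bounding box is flush with the corner).

Four stools sit around the table at the −y, +y, −x, +x sides.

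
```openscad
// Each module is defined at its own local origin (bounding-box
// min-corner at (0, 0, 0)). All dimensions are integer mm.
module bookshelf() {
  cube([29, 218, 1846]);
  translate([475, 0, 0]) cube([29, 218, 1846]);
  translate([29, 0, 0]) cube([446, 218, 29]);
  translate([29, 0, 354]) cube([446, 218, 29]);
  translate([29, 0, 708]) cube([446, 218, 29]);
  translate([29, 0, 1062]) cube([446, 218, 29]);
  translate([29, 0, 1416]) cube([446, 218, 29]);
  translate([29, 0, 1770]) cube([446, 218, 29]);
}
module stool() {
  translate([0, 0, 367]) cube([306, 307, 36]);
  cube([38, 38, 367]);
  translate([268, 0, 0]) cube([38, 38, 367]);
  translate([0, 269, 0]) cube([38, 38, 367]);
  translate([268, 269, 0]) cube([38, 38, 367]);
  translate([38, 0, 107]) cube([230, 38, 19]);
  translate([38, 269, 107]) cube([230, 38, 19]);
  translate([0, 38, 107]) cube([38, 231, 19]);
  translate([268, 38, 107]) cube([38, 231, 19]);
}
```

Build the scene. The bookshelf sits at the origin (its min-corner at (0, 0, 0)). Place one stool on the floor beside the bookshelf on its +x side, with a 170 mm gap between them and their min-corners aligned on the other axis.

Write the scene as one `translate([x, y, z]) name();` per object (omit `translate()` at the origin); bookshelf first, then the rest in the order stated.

bookshelf();
translate([674, 0, 0]) stool();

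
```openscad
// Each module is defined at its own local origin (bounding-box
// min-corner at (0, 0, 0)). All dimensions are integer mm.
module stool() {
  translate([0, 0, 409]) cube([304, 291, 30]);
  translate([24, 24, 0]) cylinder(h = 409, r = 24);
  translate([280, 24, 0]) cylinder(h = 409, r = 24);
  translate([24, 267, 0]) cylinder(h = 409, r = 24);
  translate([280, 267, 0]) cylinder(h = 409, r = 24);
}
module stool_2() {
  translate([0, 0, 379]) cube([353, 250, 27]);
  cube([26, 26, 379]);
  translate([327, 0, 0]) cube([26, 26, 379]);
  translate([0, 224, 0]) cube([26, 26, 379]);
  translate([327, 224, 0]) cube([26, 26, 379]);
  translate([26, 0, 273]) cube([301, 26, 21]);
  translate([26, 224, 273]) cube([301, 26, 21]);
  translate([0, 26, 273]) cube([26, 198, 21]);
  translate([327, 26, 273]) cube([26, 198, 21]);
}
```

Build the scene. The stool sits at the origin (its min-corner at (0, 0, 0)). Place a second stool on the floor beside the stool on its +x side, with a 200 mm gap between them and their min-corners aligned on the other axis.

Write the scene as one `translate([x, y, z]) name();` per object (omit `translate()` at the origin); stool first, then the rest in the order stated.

stool();
translate([504, 0, 0]) stool_2();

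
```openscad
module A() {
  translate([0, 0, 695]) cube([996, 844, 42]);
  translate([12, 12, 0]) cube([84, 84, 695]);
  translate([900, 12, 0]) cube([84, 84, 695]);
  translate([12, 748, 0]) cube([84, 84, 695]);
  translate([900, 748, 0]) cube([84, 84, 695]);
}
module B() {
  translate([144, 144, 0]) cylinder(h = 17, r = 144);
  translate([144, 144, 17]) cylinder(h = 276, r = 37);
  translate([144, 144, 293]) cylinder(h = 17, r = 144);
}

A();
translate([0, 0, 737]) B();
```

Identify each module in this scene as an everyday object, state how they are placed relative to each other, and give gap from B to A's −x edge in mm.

A is a table. B is a spool. The spool is on top of the table. The gap from the spool to the table's −x edge is 0 mm.

The spool's min-x is at 0; the table's min-x is 0; gap = 0 mm.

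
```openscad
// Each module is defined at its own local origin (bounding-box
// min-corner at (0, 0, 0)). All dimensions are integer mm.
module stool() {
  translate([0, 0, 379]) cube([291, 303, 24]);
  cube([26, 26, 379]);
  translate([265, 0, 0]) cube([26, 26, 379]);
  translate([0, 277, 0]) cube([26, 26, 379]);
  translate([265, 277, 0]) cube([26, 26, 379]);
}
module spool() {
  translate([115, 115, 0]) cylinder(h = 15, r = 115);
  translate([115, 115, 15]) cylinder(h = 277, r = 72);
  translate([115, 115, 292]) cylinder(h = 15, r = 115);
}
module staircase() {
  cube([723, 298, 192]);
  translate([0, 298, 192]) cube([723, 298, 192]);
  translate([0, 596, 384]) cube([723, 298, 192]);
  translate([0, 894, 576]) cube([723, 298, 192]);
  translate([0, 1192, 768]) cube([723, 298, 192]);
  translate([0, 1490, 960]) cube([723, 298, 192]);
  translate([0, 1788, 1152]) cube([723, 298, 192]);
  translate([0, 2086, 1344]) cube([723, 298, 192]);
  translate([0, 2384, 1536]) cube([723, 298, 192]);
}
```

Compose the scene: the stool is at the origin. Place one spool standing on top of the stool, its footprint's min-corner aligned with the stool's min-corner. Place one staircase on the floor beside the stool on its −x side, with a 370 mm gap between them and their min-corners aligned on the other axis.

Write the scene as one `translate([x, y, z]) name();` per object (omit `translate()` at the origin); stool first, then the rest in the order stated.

stool();
translate([0, 0, 403]) spool();
translate([-1093, 0, 0]) staircase();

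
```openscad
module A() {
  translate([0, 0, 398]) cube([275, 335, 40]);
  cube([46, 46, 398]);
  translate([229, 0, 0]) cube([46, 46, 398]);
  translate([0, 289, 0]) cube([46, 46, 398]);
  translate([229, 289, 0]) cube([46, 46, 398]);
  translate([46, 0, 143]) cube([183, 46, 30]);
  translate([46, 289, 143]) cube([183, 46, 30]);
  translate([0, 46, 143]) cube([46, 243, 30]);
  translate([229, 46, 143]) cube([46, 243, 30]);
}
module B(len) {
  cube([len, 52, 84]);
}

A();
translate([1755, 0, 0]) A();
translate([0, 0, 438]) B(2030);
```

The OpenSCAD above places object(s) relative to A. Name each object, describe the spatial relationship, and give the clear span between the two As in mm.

Second stool starts at x = 1755; first ends at x = 275; clear span = 1755 − 275 = 1480 mm.

A is a stool. B is a beam. A beam spans the tops of two stools. The clear span between the two stools is 1480 mm.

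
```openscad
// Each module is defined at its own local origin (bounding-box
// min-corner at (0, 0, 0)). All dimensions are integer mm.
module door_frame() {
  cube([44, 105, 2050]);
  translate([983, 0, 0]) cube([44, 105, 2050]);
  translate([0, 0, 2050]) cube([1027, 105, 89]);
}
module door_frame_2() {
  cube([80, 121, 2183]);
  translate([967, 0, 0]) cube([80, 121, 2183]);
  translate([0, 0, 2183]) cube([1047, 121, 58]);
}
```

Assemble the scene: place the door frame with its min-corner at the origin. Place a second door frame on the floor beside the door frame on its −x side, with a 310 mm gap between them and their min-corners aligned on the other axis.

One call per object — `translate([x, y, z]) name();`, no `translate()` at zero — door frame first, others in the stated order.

door_frame();
translate([-1357, 0, 0]) door_frame_2();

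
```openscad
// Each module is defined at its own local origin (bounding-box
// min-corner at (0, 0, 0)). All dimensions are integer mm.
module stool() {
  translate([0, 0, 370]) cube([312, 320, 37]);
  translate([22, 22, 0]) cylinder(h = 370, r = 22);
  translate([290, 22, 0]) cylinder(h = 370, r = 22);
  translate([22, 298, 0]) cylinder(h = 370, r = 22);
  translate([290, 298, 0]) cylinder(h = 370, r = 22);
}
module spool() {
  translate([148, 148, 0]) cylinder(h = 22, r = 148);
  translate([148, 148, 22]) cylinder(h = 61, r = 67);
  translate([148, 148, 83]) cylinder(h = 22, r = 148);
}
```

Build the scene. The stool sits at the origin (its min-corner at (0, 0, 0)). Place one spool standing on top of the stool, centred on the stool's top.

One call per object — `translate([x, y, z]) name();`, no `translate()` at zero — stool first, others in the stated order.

stool();
translate([8, 12, 407]) spool();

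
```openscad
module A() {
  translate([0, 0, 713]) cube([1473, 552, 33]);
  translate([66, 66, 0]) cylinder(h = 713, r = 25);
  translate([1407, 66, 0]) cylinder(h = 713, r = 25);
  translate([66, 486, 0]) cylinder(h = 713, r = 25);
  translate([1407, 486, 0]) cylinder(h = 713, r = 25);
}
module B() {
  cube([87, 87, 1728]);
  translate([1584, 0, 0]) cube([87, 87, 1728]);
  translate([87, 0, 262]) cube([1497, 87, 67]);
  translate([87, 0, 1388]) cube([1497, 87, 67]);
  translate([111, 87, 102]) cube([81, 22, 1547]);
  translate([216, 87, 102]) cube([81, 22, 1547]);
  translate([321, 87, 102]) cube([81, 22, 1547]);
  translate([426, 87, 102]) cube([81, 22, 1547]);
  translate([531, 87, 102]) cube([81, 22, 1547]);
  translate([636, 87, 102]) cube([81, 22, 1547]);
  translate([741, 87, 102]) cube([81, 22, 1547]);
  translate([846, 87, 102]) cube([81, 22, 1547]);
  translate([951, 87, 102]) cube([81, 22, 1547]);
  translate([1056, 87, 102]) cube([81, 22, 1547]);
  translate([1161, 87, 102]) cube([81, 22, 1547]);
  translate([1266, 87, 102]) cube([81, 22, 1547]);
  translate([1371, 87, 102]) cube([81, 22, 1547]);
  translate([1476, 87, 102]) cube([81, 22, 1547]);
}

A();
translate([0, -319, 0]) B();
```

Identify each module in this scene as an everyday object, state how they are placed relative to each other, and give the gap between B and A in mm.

The fence section's nearest face is 210 mm from the table's −y face.

A is a table. B is a fence section. The fence section is on the floor beside the table on its −y side. The gap between the fence section and the table is 210 mm.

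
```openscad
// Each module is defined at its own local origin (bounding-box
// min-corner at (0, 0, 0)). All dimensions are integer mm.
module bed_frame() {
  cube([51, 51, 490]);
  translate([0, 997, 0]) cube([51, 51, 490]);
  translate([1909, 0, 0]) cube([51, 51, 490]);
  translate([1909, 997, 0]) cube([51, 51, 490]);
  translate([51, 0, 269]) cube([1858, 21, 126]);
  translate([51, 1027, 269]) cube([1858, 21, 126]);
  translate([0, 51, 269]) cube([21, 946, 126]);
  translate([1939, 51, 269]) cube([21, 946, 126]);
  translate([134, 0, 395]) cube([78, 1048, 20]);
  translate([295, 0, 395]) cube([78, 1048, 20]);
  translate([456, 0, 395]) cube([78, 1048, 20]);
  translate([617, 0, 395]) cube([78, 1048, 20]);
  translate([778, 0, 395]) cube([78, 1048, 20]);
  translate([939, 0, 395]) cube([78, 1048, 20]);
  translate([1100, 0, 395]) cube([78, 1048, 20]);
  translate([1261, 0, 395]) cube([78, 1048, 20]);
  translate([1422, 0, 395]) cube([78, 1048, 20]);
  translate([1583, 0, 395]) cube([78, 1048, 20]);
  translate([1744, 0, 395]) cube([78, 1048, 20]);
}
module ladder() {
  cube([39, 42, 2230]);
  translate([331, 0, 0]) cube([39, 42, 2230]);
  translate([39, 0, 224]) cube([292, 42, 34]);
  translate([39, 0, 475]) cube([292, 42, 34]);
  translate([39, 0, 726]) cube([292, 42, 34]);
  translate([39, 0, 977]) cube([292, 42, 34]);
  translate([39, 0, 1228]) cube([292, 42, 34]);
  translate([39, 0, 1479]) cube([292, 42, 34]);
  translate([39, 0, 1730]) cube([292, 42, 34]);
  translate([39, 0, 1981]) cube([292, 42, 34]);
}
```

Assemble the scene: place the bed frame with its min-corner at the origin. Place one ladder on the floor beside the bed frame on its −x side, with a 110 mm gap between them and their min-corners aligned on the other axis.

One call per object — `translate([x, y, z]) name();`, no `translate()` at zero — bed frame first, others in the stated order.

bed_frame();
translate([-480, 0, 0]) ladder();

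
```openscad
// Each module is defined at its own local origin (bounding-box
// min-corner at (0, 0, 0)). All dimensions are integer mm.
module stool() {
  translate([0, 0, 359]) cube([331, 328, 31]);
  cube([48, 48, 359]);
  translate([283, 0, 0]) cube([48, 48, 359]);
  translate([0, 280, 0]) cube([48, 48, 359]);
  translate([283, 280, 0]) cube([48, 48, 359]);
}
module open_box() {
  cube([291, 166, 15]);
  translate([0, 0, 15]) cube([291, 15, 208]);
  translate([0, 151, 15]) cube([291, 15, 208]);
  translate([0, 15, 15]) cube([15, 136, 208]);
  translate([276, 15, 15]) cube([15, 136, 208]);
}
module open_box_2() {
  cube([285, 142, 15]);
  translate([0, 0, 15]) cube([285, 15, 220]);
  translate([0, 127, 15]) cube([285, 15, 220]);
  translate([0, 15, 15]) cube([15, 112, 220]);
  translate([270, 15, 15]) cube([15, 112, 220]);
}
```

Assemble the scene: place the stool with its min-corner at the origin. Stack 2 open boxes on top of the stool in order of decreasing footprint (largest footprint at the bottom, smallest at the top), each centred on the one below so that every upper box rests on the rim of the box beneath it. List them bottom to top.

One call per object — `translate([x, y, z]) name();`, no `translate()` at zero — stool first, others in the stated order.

stool();
translate([20, 81, 390]) open_box();
translate([23, 93, 613]) open_box_2();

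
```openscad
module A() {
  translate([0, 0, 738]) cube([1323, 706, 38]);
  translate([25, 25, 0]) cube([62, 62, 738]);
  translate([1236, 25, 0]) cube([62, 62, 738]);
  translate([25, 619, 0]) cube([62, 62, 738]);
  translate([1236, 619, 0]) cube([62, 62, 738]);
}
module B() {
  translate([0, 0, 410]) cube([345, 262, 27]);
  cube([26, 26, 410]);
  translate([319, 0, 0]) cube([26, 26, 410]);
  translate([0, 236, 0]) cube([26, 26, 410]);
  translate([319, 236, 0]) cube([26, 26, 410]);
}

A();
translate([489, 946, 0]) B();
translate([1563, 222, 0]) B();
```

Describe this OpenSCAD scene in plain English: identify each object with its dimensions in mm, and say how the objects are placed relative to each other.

A is a table: top 1323 mm (x) × 706 mm (y), 38 mm thick, upper face at z = 776 mm, on four 62×62 mm square legs, each inset 25 mm from the nearest pair of top edges, running from z = 0 to the bottom of the top.

B is a four-legged stool. The seat is a 345×262×27 mm slab whose top surface is at z = 437 mm; four square legs, each 26×26 mm in cross-section, run from the floor (z = 0) to the underside of the seat, each flush with a corner of the seat.

Two stools sit around the table at the +y, +x sides.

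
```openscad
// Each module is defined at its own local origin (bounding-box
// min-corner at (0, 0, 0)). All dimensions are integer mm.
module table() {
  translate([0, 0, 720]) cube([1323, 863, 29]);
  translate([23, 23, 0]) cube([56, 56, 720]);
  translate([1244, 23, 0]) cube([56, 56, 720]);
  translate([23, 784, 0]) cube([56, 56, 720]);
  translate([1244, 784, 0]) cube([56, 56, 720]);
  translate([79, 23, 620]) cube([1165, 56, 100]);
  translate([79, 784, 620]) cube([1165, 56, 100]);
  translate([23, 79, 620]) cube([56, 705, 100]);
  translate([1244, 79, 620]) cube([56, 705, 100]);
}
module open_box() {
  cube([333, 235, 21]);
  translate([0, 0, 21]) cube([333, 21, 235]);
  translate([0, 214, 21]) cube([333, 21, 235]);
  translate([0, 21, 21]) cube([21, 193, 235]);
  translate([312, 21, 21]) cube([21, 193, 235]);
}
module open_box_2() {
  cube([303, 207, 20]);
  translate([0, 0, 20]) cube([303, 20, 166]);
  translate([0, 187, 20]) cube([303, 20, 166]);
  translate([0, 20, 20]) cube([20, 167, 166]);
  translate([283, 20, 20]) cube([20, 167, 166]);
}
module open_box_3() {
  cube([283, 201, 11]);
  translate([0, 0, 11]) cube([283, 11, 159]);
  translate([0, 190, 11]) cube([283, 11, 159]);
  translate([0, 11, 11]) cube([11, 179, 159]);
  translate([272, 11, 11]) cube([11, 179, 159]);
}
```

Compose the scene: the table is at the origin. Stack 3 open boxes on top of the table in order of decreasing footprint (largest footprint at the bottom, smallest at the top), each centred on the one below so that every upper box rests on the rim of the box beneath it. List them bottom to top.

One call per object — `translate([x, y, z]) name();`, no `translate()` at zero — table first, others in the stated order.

table();
translate([495, 314, 749]) open_box();
translate([510, 328, 1005]) open_box_2();
translate([520, 331, 1191]) open_box_3();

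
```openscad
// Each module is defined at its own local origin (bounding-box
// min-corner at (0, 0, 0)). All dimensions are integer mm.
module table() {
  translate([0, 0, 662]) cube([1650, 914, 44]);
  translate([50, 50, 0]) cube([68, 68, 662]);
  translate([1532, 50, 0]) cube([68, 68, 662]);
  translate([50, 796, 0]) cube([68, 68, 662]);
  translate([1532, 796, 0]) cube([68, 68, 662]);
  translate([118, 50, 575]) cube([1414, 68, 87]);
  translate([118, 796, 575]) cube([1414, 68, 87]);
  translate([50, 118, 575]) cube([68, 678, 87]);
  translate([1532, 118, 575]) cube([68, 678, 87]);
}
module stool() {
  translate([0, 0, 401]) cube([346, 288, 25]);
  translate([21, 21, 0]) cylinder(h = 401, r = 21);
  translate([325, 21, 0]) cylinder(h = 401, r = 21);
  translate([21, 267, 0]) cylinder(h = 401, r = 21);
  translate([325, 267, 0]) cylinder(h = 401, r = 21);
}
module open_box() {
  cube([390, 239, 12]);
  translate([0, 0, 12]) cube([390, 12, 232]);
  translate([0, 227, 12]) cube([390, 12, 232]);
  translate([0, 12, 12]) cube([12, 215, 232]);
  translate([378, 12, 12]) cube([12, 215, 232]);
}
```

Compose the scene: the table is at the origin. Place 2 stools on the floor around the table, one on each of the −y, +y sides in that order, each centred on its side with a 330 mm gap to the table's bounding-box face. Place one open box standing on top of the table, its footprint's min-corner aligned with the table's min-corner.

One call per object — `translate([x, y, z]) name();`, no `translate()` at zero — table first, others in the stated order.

table();
translate([652, -618, 0]) stool();
translate([652, 1244, 0]) stool();
translate([0, 0, 706]) open_box();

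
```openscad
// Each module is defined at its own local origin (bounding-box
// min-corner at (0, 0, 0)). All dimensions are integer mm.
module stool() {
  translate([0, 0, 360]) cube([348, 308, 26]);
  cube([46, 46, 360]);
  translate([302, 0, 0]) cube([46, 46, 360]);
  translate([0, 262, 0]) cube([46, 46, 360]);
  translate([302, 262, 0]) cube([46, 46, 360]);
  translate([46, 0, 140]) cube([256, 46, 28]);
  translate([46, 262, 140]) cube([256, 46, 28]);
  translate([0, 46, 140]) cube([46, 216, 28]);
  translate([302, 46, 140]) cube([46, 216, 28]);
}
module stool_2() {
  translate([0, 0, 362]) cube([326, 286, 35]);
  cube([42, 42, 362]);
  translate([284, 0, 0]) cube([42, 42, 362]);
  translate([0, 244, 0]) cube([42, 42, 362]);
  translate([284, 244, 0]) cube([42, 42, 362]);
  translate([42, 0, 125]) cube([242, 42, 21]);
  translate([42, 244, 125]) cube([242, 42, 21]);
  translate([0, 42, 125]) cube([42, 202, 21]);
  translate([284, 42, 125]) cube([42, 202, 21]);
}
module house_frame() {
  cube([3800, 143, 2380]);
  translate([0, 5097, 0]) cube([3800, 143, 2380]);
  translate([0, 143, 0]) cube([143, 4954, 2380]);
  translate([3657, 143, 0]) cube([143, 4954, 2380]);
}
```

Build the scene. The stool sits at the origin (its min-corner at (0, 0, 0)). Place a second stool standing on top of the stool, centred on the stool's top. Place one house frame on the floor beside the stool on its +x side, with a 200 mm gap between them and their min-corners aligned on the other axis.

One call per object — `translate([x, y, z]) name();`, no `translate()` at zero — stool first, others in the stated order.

stool();
translate([11, 11, 386]) stool_2();
translate([548, 0, 0]) house_frame();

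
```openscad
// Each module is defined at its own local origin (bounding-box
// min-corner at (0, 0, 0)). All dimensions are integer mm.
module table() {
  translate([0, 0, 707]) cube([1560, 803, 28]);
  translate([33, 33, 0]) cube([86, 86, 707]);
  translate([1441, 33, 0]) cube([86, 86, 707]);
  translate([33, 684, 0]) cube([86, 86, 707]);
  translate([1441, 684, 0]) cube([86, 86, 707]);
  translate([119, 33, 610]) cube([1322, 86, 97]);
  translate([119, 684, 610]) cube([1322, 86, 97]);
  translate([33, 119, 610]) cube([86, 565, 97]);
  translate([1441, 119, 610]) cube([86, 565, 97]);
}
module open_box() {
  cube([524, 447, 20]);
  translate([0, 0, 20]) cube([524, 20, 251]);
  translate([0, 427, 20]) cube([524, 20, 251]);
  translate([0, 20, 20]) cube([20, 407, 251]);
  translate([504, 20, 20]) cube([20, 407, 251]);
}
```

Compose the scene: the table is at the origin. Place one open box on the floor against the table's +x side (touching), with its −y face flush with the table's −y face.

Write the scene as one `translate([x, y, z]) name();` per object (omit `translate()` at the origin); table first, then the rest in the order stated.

table();
translate([1560, 0, 0]) open_box();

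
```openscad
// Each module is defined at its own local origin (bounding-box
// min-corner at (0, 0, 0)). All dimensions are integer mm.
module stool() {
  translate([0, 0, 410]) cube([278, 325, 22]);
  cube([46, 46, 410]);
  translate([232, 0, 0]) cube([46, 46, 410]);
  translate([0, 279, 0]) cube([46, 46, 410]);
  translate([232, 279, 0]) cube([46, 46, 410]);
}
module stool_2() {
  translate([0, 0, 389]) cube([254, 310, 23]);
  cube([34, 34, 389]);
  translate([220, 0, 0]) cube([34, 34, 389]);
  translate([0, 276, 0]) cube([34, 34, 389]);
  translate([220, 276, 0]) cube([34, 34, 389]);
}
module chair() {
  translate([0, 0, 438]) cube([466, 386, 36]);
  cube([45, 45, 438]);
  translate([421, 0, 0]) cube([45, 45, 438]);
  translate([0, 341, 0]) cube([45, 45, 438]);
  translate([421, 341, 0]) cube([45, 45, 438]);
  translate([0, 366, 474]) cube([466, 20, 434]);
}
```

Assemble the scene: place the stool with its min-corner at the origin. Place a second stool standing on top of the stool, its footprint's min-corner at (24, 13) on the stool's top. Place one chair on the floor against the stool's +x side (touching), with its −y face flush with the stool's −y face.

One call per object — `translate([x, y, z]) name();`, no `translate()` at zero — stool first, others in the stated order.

stool();
translate([24, 13, 432]) stool_2();
translate([278, 0, 0]) chair();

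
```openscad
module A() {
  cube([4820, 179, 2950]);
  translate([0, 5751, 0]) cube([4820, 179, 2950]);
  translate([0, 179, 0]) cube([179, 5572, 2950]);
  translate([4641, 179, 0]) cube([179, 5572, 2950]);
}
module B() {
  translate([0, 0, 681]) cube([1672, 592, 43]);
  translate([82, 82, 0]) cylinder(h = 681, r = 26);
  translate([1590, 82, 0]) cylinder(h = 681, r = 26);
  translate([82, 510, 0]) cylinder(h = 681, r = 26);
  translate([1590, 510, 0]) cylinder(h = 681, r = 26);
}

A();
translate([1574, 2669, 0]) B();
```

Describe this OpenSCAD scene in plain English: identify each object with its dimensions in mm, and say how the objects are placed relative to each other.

A is the wall frame of a small rectangular building: four walls, each 2950 mm tall and 179 mm thick, enclosing a footprint 4820 mm (x) by 5930 mm (y) outside-to-outside, with no floor or roof. The front and back walls (the −y and +y sides) span the full width; the two side walls fit between them.

B is a table with a 1672×592 mm rectangular top, 43 mm thick, top surface at z = 724 mm, supported by four round legs of 52 mm diameter, each leg's bounding box inset 56 mm from the nearest pair of top edges, running from the floor.

The table sits inside the house frame, centred.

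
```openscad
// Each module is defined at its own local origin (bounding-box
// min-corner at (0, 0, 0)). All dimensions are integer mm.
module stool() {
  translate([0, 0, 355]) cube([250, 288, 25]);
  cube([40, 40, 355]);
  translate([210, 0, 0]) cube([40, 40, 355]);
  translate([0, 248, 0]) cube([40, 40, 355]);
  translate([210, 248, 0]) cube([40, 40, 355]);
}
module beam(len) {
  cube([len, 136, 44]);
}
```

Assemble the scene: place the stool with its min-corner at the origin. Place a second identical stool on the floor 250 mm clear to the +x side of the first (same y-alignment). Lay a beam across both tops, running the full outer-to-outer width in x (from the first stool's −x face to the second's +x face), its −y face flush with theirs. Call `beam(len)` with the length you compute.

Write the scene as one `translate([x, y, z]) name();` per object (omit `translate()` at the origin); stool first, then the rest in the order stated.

stool();
translate([500, 0, 0]) stool();
translate([0, 0, 380]) beam(750);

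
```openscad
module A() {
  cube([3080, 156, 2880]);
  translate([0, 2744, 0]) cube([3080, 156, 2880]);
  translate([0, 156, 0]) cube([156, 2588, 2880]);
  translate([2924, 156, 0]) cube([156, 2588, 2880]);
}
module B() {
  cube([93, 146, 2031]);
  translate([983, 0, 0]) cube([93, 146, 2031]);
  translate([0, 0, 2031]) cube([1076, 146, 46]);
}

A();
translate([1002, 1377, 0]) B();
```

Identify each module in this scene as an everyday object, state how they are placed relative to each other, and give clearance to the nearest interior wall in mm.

Clearances: x = 846, y = 1221; minimum 846 mm.

A is a house frame. B is a door frame. The door frame sits inside the house frame, centred. The clearance to the nearest interior wall is 846 mm.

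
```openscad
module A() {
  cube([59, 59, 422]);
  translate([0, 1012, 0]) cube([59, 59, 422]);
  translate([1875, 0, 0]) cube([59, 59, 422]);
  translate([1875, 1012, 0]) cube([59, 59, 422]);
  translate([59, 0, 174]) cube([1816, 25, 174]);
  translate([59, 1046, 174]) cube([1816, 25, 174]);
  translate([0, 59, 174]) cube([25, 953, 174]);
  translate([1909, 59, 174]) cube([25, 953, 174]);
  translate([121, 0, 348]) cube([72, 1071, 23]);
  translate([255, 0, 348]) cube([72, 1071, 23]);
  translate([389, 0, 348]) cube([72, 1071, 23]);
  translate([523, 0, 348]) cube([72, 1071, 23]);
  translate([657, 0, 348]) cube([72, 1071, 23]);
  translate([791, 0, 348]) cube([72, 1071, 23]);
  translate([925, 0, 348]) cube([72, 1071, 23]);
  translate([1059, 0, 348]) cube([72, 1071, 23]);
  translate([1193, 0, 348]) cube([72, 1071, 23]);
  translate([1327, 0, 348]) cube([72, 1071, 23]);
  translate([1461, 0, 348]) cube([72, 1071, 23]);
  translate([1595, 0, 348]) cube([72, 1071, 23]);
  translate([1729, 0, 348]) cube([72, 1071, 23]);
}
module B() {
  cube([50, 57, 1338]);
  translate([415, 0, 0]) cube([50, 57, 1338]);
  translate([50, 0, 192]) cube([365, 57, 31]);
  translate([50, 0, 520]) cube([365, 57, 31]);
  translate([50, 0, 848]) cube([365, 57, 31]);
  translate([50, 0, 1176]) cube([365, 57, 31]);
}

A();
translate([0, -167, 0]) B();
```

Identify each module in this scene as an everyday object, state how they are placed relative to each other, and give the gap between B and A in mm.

The ladder's nearest face is 110 mm from the bed frame's −y face.

A is a bed frame. B is a ladder. The ladder is on the floor beside the bed frame on its −y side. The gap between the ladder and the bed frame is 110 mm.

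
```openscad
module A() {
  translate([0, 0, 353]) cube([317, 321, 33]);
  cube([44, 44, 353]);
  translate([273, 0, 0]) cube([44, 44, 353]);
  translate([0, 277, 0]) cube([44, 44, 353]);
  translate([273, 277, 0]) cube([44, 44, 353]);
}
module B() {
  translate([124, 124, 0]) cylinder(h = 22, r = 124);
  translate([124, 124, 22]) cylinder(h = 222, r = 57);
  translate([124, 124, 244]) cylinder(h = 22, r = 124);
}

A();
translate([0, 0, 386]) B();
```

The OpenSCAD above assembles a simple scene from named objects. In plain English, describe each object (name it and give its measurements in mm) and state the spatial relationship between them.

A is a four-legged stool. The seat is a 317×321×33 mm slab whose top surface is at z = 386 mm; four square legs, each 44×44 mm in cross-section, run from the floor (z = 0) to the underside of the seat, each flush with a corner of the seat.

B is a spool: two coaxial disc flanges of radius 124 mm and thickness 22 mm, joined by a core cylinder of radius 57 mm and height 222 mm. The lower flange rests on z = 0 and the three cylinders share a vertical axis.

The spool is on top of the stool.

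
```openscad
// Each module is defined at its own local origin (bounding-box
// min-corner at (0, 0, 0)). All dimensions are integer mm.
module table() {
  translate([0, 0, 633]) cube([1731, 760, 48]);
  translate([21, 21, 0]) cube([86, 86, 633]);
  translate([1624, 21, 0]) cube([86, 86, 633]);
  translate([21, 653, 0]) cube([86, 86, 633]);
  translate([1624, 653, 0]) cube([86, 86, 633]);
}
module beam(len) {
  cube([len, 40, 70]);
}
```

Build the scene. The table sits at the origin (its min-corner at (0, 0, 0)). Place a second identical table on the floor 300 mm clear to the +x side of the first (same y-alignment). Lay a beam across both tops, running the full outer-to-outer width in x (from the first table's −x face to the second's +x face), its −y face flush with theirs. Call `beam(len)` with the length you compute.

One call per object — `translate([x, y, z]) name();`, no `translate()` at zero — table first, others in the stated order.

table();
translate([2031, 0, 0]) table();
translate([0, 0, 681]) beam(3762);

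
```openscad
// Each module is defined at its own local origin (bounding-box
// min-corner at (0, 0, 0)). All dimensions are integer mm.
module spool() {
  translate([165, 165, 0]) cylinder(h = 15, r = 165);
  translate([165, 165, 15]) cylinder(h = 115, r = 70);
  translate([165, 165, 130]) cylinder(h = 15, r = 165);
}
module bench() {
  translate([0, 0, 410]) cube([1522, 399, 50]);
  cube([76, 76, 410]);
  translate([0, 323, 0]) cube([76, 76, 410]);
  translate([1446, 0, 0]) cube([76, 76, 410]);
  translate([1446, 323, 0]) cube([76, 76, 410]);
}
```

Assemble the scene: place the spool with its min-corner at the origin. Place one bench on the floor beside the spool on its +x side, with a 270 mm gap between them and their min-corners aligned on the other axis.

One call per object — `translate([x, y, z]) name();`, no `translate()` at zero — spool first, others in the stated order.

spool();
translate([600, 0, 0]) bench();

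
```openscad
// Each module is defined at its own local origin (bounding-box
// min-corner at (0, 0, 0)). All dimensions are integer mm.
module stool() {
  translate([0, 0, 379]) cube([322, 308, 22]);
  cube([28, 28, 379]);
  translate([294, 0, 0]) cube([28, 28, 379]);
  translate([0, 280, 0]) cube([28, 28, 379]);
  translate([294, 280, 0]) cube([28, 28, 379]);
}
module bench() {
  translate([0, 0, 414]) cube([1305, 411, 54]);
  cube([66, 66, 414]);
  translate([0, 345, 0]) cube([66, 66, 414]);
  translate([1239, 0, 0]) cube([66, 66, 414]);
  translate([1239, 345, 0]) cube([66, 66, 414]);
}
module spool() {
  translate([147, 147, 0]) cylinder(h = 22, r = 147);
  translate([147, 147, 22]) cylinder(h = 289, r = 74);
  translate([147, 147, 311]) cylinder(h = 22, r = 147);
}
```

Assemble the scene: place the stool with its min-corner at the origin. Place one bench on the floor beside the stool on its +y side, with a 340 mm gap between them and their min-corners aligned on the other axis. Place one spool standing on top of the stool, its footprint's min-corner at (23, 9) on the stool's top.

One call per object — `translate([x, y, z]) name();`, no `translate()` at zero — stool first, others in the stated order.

stool();
translate([0, 648, 0]) bench();
translate([23, 9, 401]) spool();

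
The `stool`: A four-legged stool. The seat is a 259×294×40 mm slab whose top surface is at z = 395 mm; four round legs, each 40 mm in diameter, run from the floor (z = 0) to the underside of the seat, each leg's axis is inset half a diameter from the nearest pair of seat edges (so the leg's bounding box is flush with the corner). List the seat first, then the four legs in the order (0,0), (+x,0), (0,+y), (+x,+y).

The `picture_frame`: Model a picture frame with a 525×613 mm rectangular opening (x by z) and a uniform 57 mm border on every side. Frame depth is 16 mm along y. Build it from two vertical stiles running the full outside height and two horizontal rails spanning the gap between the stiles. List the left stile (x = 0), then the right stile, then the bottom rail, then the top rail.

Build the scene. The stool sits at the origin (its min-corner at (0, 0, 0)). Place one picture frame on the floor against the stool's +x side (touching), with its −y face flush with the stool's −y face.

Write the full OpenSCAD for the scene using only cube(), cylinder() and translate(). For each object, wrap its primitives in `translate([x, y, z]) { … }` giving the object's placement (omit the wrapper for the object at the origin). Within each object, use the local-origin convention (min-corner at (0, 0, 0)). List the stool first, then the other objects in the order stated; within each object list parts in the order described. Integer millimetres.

translate([0, 0, 355]) cube([259, 294, 40]);
translate([20, 20, 0]) cylinder(h = 355, r = 20);
translate([239, 20, 0]) cylinder(h = 355, r = 20);
translate([20, 274, 0]) cylinder(h = 355, r = 20);
translate([239, 274, 0]) cylinder(h = 355, r = 20);
translate([259, 0, 0]) {
  cube([57, 16, 727]);
  translate([582, 0, 0]) cube([57, 16, 727]);
  translate([57, 0, 0]) cube([525, 16, 57]);
  translate([57, 0, 670]) cube([525, 16, 57]);
}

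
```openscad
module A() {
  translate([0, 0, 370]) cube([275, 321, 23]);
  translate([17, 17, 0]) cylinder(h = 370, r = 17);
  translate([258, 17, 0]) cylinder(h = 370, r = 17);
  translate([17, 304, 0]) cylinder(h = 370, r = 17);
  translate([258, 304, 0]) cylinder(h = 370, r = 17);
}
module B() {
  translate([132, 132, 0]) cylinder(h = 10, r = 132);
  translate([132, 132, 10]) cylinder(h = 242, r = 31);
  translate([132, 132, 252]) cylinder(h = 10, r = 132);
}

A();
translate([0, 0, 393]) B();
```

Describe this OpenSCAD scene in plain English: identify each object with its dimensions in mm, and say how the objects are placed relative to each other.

A is a four-legged stool. The seat is a 275×321×23 mm slab whose top surface is at z = 393 mm; four round legs, each 34 mm in diameter, run from the floor (z = 0) to the underside of the seat, each leg's axis is inset half a diameter from the nearest pair of seat edges (so the leg's bounding box is flush with the corner).

B is a spool: two coaxial disc flanges of radius 132 mm and thickness 10 mm, joined by a core cylinder of radius 31 mm and height 242 mm. The lower flange rests on z = 0 and the three cylinders share a vertical axis.

The spool is on top of the stool.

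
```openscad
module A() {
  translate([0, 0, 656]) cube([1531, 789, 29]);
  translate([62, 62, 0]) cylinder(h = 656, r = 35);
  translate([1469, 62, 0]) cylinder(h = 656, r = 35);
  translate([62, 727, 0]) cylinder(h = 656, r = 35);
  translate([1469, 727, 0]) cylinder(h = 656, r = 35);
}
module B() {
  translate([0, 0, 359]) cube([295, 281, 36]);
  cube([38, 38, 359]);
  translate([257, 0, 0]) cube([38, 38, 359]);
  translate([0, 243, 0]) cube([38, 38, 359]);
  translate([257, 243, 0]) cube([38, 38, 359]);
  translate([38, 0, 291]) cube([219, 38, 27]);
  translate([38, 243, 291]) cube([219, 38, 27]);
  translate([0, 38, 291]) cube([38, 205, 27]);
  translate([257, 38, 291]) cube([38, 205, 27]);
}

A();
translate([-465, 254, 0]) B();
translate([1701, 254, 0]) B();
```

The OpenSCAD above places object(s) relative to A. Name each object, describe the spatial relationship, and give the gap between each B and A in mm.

Each stool's nearest face is 170 mm from the table's bounding box.

A is a table. B is a stool. Two stools sit around the table at the −x, +x sides. The gap between each stool and the table is 170 mm.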